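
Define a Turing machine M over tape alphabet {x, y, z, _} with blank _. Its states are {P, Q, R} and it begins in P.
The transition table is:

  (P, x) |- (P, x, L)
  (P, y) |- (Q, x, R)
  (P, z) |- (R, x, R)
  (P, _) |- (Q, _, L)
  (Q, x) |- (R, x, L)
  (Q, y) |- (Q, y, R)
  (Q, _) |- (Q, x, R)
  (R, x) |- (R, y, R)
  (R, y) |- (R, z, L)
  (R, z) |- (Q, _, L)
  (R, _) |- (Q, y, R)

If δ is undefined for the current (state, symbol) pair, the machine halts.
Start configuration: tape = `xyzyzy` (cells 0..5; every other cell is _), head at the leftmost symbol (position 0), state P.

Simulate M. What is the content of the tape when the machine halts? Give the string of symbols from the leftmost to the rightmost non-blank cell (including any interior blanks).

yxzzzyzy

state=P head=0 tape=__[x]yzyzy   (P,x)→(P,x,L)
state=P head=-1 tape=_[_]xyzyzy   (P,_)→(Q,_,L)
state=Q head=-2 tape=[_]_xyzyzy   (Q,_)→(Q,x,R)
state=Q head=-1 tape=x[_]xyzyzy   (Q,_)→(Q,x,R)
state=Q head=0 tape=xx[x]yzyzy   (Q,x)→(R,x,L)
state=R head=-1 tape=x[x]xyzyzy   (R,x)→(R,y,R)
state=R head=0 tape=xy[x]yzyzy   (R,x)→(R,y,R)
state=R head=1 tape=xyy[y]zyzy   (R,y)→(R,z,L)
state=R head=0 tape=xy[y]zzyzy   (R,y)→(R,z,L)
state=R head=-1 tape=x[y]zzzyzy   (R,y)→(R,z,L)
state=R head=-2 tape=[x]zzzzyzy   (R,x)→(R,y,R)
state=R head=-1 tape=y[z]zzzyzy   (R,z)→(Q,_,L)
state=Q head=-2 tape=[y]_zzzyzy   (Q,y)→(Q,y,R)
state=Q head=-1 tape=y[_]zzzyzy   (Q,_)→(Q,x,R)
state=Q head=0 tape=yx[z]zzyzy
The non-blank tape span at halt is yxzzzyzy.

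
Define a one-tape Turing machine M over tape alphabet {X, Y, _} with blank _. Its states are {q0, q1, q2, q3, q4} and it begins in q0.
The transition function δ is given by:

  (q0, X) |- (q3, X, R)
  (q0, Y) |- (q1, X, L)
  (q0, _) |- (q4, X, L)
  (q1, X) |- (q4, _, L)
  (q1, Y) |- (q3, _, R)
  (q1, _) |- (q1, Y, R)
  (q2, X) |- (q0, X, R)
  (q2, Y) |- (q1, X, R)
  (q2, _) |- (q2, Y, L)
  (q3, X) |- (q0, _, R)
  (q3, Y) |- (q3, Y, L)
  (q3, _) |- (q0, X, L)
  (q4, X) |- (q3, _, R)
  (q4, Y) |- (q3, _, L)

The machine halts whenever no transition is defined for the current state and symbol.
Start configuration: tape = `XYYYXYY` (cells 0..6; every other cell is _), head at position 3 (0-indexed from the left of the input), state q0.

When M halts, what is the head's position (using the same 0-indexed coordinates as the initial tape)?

0

state=q0 head=3 tape=XYY[Y]XYY   (q0,Y)→(q1,X,L)
state=q1 head=2 tape=XY[Y]XXYY   (q1,Y)→(q3,_,R)
state=q3 head=3 tape=XY_[X]XYY   (q3,X)→(q0,_,R)
state=q0 head=4 tape=XY__[X]YY   (q0,X)→(q3,X,R)
state=q3 head=5 tape=XY__X[Y]Y   (q3,Y)→(q3,Y,L)
state=q3 head=4 tape=XY__[X]YY   (q3,X)→(q0,_,R)
state=q0 head=5 tape=XY___[Y]Y   (q0,Y)→(q1,X,L)
state=q1 head=4 tape=XY__[_]XY   (q1,_)→(q1,Y,R)
state=q1 head=5 tape=XY__Y[X]Y   (q1,X)→(q4,_,L)
state=q4 head=4 tape=XY__[Y]_Y   (q4,Y)→(q3,_,L)
state=q3 head=3 tape=XY_[_]__Y   (q3,_)→(q0,X,L)
state=q0 head=2 tape=XY[_]X__Y   (q0,_)→(q4,X,L)
state=q4 head=1 tape=X[Y]XX__Y   (q4,Y)→(q3,_,L)
state=q3 head=0 tape=[X]_XX__Y   (q3,X)→(q0,_,R)
state=q0 head=1 tape=_[_]XX__Y   (q0,_)→(q4,X,L)
state=q4 head=0 tape=[_]XXX__Y
At halt the head is at cell 0.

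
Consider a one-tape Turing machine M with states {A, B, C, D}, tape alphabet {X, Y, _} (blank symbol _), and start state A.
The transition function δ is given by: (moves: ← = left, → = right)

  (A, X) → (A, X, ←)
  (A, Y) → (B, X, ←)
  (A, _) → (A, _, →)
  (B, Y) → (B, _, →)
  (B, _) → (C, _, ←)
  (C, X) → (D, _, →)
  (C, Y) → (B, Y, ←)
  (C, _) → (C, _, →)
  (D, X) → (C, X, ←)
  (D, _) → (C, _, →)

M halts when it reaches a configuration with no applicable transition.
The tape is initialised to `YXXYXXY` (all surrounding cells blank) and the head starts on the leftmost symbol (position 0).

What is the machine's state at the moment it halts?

D

state=A head=0 tape=__[Y]XXYXXY   (A,Y)→(B,X,←)
state=B head=-1 tape=_[_]XXXYXXY   (B,_)→(C,_,←)
state=C head=-2 tape=[_]_XXXYXXY   (C,_)→(C,_,→)
state=C head=-1 tape=_[_]XXXYXXY   (C,_)→(C,_,→)
state=C head=0 tape=__[X]XXYXXY   (C,X)→(D,_,→)
state=D head=1 tape=___[X]XYXXY   (D,X)→(C,X,←)
state=C head=0 tape=__[_]XXYXXY   (C,_)→(C,_,→)
state=C head=1 tape=___[X]XYXXY   (C,X)→(D,_,→)
state=D head=2 tape=____[X]YXXY   (D,X)→(C,X,←)
state=C head=1 tape=___[_]XYXXY   (C,_)→(C,_,→)
state=C head=2 tape=____[X]YXXY   (C,X)→(D,_,→)
state=D head=3 tape=_____[Y]XXY
No transition is defined for (D, Y); M halts in state D.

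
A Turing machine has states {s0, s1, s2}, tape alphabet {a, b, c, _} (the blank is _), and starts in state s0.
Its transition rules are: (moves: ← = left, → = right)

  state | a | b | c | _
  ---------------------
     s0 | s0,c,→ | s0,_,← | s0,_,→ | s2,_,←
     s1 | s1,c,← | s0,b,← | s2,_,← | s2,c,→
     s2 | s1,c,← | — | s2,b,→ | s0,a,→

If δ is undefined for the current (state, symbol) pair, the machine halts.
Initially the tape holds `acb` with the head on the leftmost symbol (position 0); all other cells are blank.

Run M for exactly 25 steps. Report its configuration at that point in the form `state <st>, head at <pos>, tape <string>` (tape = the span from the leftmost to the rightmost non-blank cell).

state s2, head at 1, tape cbbaa

state=s0 head=0 tape=___[a]cb   (s0,a)→(s0,c,→)
state=s0 head=1 tape=___c[c]b   (s0,c)→(s0,_,→)
state=s0 head=2 tape=___c_[b]   (s0,b)→(s0,_,←)
state=s0 head=1 tape=___c[_]_   (s0,_)→(s2,_,←)
state=s2 head=0 tape=___[c]__   (s2,c)→(s2,b,→)
state=s2 head=1 tape=___b[_]_   (s2,_)→(s0,a,→)
state=s0 head=2 tape=___ba[_]   (s0,_)→(s2,_,←)
state=s2 head=1 tape=___b[a]_   (s2,a)→(s1,c,←)
state=s1 head=0 tape=___[b]c_   (s1,b)→(s0,b,←)
state=s0 head=-1 tape=__[_]bc_   (s0,_)→(s2,_,←)
state=s2 head=-2 tape=_[_]_bc_   (s2,_)→(s0,a,→)
state=s0 head=-1 tape=_a[_]bc_   (s0,_)→(s2,_,←)
state=s2 head=-2 tape=_[a]_bc_   (s2,a)→(s1,c,←)
state=s1 head=-3 tape=[_]c_bc_   (s1,_)→(s2,c,→)
state=s2 head=-2 tape=c[c]_bc_   (s2,c)→(s2,b,→)
state=s2 head=-1 tape=cb[_]bc_   (s2,_)→(s0,a,→)
state=s0 head=0 tape=cba[b]c_   (s0,b)→(s0,_,←)
state=s0 head=-1 tape=cb[a]_c_   (s0,a)→(s0,c,→)
state=s0 head=0 tape=cbc[_]c_   (s0,_)→(s2,_,←)
state=s2 head=-1 tape=cb[c]_c_   (s2,c)→(s2,b,→)
state=s2 head=0 tape=cbb[_]c_   (s2,_)→(s0,a,→)
state=s0 head=1 tape=cbba[c]_   (s0,c)→(s0,_,→)
state=s0 head=2 tape=cbba_[_]   (s0,_)→(s2,_,←)
state=s2 head=1 tape=cbba[_]_   (s2,_)→(s0,a,→)
state=s0 head=2 tape=cbbaa[_]   (s0,_)→(s2,_,←)
state=s2 head=1 tape=cbba[a]_
After 25 steps: state s2, head at 1, tape cbbaa.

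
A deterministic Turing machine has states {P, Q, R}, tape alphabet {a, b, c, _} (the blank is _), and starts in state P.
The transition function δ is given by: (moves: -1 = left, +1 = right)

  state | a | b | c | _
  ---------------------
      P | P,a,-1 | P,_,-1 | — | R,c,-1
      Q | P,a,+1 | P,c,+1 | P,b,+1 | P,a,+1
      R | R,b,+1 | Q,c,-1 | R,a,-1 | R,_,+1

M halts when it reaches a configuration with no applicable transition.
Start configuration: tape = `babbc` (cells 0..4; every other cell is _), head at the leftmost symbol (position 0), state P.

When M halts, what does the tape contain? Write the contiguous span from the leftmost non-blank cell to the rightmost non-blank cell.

b_ccbc

state=P head=0 tape=__[b]abbc   (P,b)→(P,_,-1)
state=P head=-1 tape=_[_]_abbc   (P,_)→(R,c,-1)
state=R head=-2 tape=[_]c_abbc   (R,_)→(R,_,+1)
state=R head=-1 tape=_[c]_abbc   (R,c)→(R,a,-1)
state=R head=-2 tape=[_]a_abbc   (R,_)→(R,_,+1)
state=R head=-1 tape=_[a]_abbc   (R,a)→(R,b,+1)
state=R head=0 tape=_b[_]abbc   (R,_)→(R,_,+1)
state=R head=1 tape=_b_[a]bbc   (R,a)→(R,b,+1)
state=R head=2 tape=_b_b[b]bc   (R,b)→(Q,c,-1)
state=Q head=1 tape=_b_[b]cbc   (Q,b)→(P,c,+1)
state=P head=2 tape=_b_c[c]bc
The non-blank tape span at halt is b_ccbc.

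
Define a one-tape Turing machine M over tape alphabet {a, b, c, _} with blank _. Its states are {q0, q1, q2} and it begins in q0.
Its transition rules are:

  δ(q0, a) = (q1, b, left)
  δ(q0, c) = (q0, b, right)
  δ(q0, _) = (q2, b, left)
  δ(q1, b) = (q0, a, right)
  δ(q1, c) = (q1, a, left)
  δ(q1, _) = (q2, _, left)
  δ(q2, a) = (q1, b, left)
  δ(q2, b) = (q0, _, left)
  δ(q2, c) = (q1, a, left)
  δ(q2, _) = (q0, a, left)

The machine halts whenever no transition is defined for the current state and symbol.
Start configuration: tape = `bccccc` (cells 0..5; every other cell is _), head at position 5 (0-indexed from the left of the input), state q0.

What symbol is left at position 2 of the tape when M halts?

b

state=q0 head=5 tape=bcccc[c]_   (q0,c)→(q0,b,right)
state=q0 head=6 tape=bccccb[_]   (q0,_)→(q2,b,left)
state=q2 head=5 tape=bcccc[b]b   (q2,b)→(q0,_,left)
state=q0 head=4 tape=bccc[c]_b   (q0,c)→(q0,b,right)
state=q0 head=5 tape=bcccb[_]b   (q0,_)→(q2,b,left)
state=q2 head=4 tape=bccc[b]bb   (q2,b)→(q0,_,left)
state=q0 head=3 tape=bcc[c]_bb   (q0,c)→(q0,b,right)
state=q0 head=4 tape=bccb[_]bb   (q0,_)→(q2,b,left)
state=q2 head=3 tape=bcc[b]bbb   (q2,b)→(q0,_,left)
state=q0 head=2 tape=bc[c]_bbb   (q0,c)→(q0,b,right)
state=q0 head=3 tape=bcb[_]bbb   (q0,_)→(q2,b,left)
state=q2 head=2 tape=bc[b]bbbb   (q2,b)→(q0,_,left)
state=q0 head=1 tape=b[c]_bbbb   (q0,c)→(q0,b,right)
state=q0 head=2 tape=bb[_]bbbb   (q0,_)→(q2,b,left)
state=q2 head=1 tape=b[b]bbbbb   (q2,b)→(q0,_,left)
state=q0 head=0 tape=[b]_bbbbb
Cell 2 holds b when M halts.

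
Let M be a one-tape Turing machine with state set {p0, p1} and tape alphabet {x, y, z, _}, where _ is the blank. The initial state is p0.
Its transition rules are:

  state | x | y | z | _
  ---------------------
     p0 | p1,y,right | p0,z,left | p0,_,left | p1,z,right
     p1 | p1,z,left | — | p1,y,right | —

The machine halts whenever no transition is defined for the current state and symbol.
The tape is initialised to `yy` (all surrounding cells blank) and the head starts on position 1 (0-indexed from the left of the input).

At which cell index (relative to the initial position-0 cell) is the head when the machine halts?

2

state=p0 head=1 tape=_y[y]_   (p0,y)→(p0,z,left)
state=p0 head=0 tape=_[y]z_   (p0,y)→(p0,z,left)
state=p0 head=-1 tape=[_]zz_   (p0,_)→(p1,z,right)
state=p1 head=0 tape=z[z]z_   (p1,z)→(p1,y,right)
state=p1 head=1 tape=zy[z]_   (p1,z)→(p1,y,right)
state=p1 head=2 tape=zyy[_]
At halt the head is at cell 2.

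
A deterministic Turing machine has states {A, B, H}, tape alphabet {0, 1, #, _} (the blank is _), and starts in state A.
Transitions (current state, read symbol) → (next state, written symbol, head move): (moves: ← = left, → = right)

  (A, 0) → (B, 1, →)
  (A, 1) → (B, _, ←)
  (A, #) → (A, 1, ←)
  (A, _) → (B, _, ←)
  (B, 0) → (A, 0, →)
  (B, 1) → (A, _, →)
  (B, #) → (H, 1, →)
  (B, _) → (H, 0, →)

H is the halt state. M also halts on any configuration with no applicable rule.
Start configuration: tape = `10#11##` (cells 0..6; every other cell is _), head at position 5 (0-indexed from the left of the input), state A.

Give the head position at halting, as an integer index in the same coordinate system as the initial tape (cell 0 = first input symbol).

4

state=A head=5 tape=10#11[#]#   (A,#)→(A,1,←)
state=A head=4 tape=10#1[1]1#   (A,1)→(B,_,←)
state=B head=3 tape=10#[1]_1#   (B,1)→(A,_,→)
state=A head=4 tape=10#_[_]1#   (A,_)→(B,_,←)
state=B head=3 tape=10#[_]_1#   (B,_)→(H,0,→)
state=H head=4 tape=10#0[_]1#
At halt the head is at cell 4.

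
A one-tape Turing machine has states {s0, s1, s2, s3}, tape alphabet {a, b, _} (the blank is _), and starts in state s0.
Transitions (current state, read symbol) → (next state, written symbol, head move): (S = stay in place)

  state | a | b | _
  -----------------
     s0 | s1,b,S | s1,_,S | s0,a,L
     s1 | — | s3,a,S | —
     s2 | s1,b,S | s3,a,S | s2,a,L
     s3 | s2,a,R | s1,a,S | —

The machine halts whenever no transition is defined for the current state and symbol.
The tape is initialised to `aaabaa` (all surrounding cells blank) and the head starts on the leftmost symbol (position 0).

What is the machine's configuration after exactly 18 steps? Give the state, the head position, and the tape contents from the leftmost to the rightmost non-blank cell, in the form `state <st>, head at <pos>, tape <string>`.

state s2, head at 5, tape aaaaaaa

state=s0 head=0 tape=[a]aabaa_   (s0,a)→(s1,b,S)
state=s1 head=0 tape=[b]aabaa_   (s1,b)→(s3,a,S)
state=s3 head=0 tape=[a]aabaa_   (s3,a)→(s2,a,R)
state=s2 head=1 tape=a[a]abaa_   (s2,a)→(s1,b,S)
state=s1 head=1 tape=a[b]abaa_   (s1,b)→(s3,a,S)
state=s3 head=1 tape=a[a]abaa_   (s3,a)→(s2,a,R)
state=s2 head=2 tape=aa[a]baa_   (s2,a)→(s1,b,S)
state=s1 head=2 tape=aa[b]baa_   (s1,b)→(s3,a,S)
state=s3 head=2 tape=aa[a]baa_   (s3,a)→(s2,a,R)
state=s2 head=3 tape=aaa[b]aa_   (s2,b)→(s3,a,S)
state=s3 head=3 tape=aaa[a]aa_   (s3,a)→(s2,a,R)
state=s2 head=4 tape=aaaa[a]a_   (s2,a)→(s1,b,S)
state=s1 head=4 tape=aaaa[b]a_   (s1,b)→(s3,a,S)
state=s3 head=4 tape=aaaa[a]a_   (s3,a)→(s2,a,R)
state=s2 head=5 tape=aaaaa[a]_   (s2,a)→(s1,b,S)
state=s1 head=5 tape=aaaaa[b]_   (s1,b)→(s3,a,S)
state=s3 head=5 tape=aaaaa[a]_   (s3,a)→(s2,a,R)
state=s2 head=6 tape=aaaaaa[_]   (s2,_)→(s2,a,L)
state=s2 head=5 tape=aaaaa[a]a
After 18 steps: state s2, head at 5, tape aaaaaaa.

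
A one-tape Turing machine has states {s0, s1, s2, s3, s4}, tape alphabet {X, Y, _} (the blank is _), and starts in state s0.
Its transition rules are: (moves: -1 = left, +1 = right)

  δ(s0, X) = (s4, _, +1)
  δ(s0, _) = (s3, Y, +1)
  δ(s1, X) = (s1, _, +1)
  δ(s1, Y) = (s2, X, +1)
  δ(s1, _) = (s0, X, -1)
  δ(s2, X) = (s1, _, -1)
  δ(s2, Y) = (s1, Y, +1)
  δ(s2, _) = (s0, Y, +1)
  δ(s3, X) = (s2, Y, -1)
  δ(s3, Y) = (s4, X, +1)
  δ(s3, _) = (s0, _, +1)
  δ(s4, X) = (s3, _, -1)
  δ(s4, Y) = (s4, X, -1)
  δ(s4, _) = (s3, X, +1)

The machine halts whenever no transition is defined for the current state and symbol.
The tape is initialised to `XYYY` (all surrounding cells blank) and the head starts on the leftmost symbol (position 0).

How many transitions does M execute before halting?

11

s0 | __[X]YYY   read X → write _, move +1, go to s4
s4 | ___[Y]YY   read Y → write X, move -1, go to s4
s4 | __[_]XYY   read _ → write X, move +1, go to s3
s3 | __X[X]YY   read X → write Y, move -1, go to s2
s2 | __[X]YYY   read X → write _, move -1, go to s1
s1 | _[_]_YYY   read _ → write X, move -1, go to s0
s0 | [_]X_YYY   read _ → write Y, move +1, go to s3
s3 | Y[X]_YYY   read X → write Y, move -1, go to s2
s2 | [Y]Y_YYY   read Y → write Y, move +1, go to s1
s1 | Y[Y]_YYY   read Y → write X, move +1, go to s2
s2 | YX[_]YYY   read _ → write Y, move +1, go to s0
s0 | YXY[Y]YY
M halts after 11 transitions.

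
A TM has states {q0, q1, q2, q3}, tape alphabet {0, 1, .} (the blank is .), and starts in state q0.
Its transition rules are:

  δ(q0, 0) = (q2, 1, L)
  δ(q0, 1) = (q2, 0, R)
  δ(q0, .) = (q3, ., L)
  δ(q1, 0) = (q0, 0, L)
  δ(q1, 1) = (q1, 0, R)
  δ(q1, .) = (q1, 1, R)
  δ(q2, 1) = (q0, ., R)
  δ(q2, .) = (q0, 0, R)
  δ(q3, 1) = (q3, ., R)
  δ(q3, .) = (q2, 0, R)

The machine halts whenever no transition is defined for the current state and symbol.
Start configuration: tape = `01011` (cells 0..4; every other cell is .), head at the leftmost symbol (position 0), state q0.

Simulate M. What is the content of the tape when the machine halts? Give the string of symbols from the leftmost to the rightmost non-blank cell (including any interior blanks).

state=q0 head=0 tape=.[0]1011..   (q0,0)→(q2,1,L)
state=q2 head=-1 tape=[.]11011..   (q2,.)→(q0,0,R)
state=q0 head=0 tape=0[1]1011..   (q0,1)→(q2,0,R)
state=q2 head=1 tape=00[1]011..   (q2,1)→(q0,.,R)
state=q0 head=2 tape=00.[0]11..   (q0,0)→(q2,1,L)
state=q2 head=1 tape=00[.]111..   (q2,.)→(q0,0,R)
state=q0 head=2 tape=000[1]11..   (q0,1)→(q2,0,R)
state=q2 head=3 tape=0000[1]1..   (q2,1)→(q0,.,R)
state=q0 head=4 tape=0000.[1]..   (q0,1)→(q2,0,R)
state=q2 head=5 tape=0000.0[.].   (q2,.)→(q0,0,R)
state=q0 head=6 tape=0000.00[.]   (q0,.)→(q3,.,L)
state=q3 head=5 tape=0000.0[0].
The non-blank tape span at halt is 0000.00.

0000.00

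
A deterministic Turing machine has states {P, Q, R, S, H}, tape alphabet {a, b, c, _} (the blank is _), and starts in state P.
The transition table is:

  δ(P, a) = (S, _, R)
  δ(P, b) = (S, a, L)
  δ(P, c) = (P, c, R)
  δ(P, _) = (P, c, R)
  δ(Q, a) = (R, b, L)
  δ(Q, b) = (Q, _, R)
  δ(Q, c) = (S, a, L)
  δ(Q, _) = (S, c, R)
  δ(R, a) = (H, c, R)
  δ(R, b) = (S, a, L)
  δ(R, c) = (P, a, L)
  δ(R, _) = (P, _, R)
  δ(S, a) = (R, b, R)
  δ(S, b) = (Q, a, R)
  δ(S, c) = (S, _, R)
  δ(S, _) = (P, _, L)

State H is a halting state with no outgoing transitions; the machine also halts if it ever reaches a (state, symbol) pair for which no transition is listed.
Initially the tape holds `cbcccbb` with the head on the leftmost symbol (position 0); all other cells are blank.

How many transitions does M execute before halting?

P | _[c]bcccbb   read c → write c, move R, go to P
P | _c[b]cccbb   read b → write a, move L, go to S
S | _[c]acccbb   read c → write _, move R, go to S
S | __[a]cccbb   read a → write b, move R, go to R
R | __b[c]ccbb   read c → write a, move L, go to P
P | __[b]accbb   read b → write a, move L, go to S
S | _[_]aaccbb   read _ → write _, move L, go to P
P | [_]_aaccbb   read _ → write c, move R, go to P
P | c[_]aaccbb   read _ → write c, move R, go to P
P | cc[a]accbb   read a → write _, move R, go to S
S | cc_[a]ccbb   read a → write b, move R, go to R
R | cc_b[c]cbb   read c → write a, move L, go to P
P | cc_[b]acbb   read b → write a, move L, go to S
S | cc[_]aacbb   read _ → write _, move L, go to P
P | c[c]_aacbb   read c → write c, move R, go to P
P | cc[_]aacbb   read _ → write c, move R, go to P
P | ccc[a]acbb   read a → write _, move R, go to S
S | ccc_[a]cbb   read a → write b, move R, go to R
R | ccc_b[c]bb   read c → write a, move L, go to P
P | ccc_[b]abb   read b → write a, move L, go to S
S | ccc[_]aabb   read _ → write _, move L, go to P
P | cc[c]_aabb   read c → write c, move R, go to P
P | ccc[_]aabb   read _ → write c, move R, go to P
P | cccc[a]abb   read a → write _, move R, go to S
S | cccc_[a]bb   read a → write b, move R, go to R
R | cccc_b[b]b   read b → write a, move L, go to S
S | cccc_[b]ab   read b → write a, move R, go to Q
Q | cccc_a[a]b   read a → write b, move L, go to R
R | cccc_[a]bb   read a → write c, move R, go to H
H | cccc_c[b]b
M halts after 29 transitions.

29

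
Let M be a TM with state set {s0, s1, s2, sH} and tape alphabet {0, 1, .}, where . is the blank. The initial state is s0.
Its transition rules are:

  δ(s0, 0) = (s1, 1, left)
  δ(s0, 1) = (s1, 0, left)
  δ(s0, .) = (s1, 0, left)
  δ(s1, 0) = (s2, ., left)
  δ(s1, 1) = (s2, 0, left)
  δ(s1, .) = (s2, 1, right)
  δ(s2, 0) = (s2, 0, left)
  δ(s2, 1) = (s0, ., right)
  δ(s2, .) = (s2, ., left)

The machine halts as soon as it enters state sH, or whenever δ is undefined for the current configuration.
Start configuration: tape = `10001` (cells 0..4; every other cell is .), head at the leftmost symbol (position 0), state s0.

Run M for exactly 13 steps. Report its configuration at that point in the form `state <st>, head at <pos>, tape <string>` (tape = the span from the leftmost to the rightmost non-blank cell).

state s0, head at 3, tape 111.01

s0 | .[1]0001   read 1 → write 0, move left, go to s1
s1 | [.]00001   read . → write 1, move right, go to s2
s2 | 1[0]0001   read 0 → write 0, move left, go to s2
s2 | [1]00001   read 1 → write ., move right, go to s0
s0 | .[0]0001   read 0 → write 1, move left, go to s1
s1 | [.]10001   read . → write 1, move right, go to s2
s2 | 1[1]0001   read 1 → write ., move right, go to s0
s0 | 1.[0]001   read 0 → write 1, move left, go to s1
s1 | 1[.]1001   read . → write 1, move right, go to s2
s2 | 11[1]001   read 1 → write ., move right, go to s0
s0 | 11.[0]01   read 0 → write 1, move left, go to s1
s1 | 11[.]101   read . → write 1, move right, go to s2
s2 | 111[1]01   read 1 → write ., move right, go to s0
s0 | 111.[0]1
After 13 steps: state s0, head at 3, tape 111.01.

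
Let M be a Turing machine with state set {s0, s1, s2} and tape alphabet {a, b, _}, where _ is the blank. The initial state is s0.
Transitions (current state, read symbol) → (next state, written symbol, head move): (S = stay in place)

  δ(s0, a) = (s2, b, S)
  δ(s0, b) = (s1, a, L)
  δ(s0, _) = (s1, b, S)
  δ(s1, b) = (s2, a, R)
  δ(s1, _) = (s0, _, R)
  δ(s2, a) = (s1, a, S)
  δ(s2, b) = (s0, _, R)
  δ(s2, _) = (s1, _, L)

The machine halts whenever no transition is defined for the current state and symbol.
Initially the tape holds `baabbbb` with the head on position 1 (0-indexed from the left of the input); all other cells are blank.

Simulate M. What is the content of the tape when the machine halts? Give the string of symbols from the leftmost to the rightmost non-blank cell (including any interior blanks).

b______a

state=s0 head=1 tape=b[a]abbbb__   (s0,a)→(s2,b,S)
state=s2 head=1 tape=b[b]abbbb__   (s2,b)→(s0,_,R)
state=s0 head=2 tape=b_[a]bbbb__   (s0,a)→(s2,b,S)
state=s2 head=2 tape=b_[b]bbbb__   (s2,b)→(s0,_,R)
state=s0 head=3 tape=b__[b]bbb__   (s0,b)→(s1,a,L)
state=s1 head=2 tape=b_[_]abbb__   (s1,_)→(s0,_,R)
state=s0 head=3 tape=b__[a]bbb__   (s0,a)→(s2,b,S)
state=s2 head=3 tape=b__[b]bbb__   (s2,b)→(s0,_,R)
state=s0 head=4 tape=b___[b]bb__   (s0,b)→(s1,a,L)
state=s1 head=3 tape=b__[_]abb__   (s1,_)→(s0,_,R)
state=s0 head=4 tape=b___[a]bb__   (s0,a)→(s2,b,S)
state=s2 head=4 tape=b___[b]bb__   (s2,b)→(s0,_,R)
state=s0 head=5 tape=b____[b]b__   (s0,b)→(s1,a,L)
state=s1 head=4 tape=b___[_]ab__   (s1,_)→(s0,_,R)
state=s0 head=5 tape=b____[a]b__   (s0,a)→(s2,b,S)
state=s2 head=5 tape=b____[b]b__   (s2,b)→(s0,_,R)
state=s0 head=6 tape=b_____[b]__   (s0,b)→(s1,a,L)
state=s1 head=5 tape=b____[_]a__   (s1,_)→(s0,_,R)
state=s0 head=6 tape=b_____[a]__   (s0,a)→(s2,b,S)
state=s2 head=6 tape=b_____[b]__   (s2,b)→(s0,_,R)
state=s0 head=7 tape=b______[_]_   (s0,_)→(s1,b,S)
state=s1 head=7 tape=b______[b]_   (s1,b)→(s2,a,R)
state=s2 head=8 tape=b______a[_]   (s2,_)→(s1,_,L)
state=s1 head=7 tape=b______[a]_
The non-blank tape span at halt is b______a.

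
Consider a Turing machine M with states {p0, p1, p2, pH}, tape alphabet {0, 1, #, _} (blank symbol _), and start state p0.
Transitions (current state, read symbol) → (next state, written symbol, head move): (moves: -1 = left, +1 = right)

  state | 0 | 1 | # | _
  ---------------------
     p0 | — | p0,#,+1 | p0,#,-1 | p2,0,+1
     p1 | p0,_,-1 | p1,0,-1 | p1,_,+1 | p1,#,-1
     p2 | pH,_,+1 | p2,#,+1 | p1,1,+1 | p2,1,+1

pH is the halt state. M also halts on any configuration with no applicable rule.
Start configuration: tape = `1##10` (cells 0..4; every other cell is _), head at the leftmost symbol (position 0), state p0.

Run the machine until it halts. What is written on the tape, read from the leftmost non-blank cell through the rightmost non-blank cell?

01_##00

p0 | __[1]##10   read 1 → write #, move +1, go to p0
p0 | __#[#]#10   read # → write #, move -1, go to p0
p0 | __[#]##10   read # → write #, move -1, go to p0
p0 | _[_]###10   read _ → write 0, move +1, go to p2
p2 | _0[#]##10   read # → write 1, move +1, go to p1
p1 | _01[#]#10   read # → write _, move +1, go to p1
p1 | _01_[#]10   read # → write _, move +1, go to p1
p1 | _01__[1]0   read 1 → write 0, move -1, go to p1
p1 | _01_[_]00   read _ → write #, move -1, go to p1
p1 | _01[_]#00   read _ → write #, move -1, go to p1
p1 | _0[1]##00   read 1 → write 0, move -1, go to p1
p1 | _[0]0##00   read 0 → write _, move -1, go to p0
p0 | [_]_0##00   read _ → write 0, move +1, go to p2
p2 | 0[_]0##00   read _ → write 1, move +1, go to p2
p2 | 01[0]##00   read 0 → write _, move +1, go to pH
pH | 01_[#]#00
The non-blank tape span at halt is 01_##00.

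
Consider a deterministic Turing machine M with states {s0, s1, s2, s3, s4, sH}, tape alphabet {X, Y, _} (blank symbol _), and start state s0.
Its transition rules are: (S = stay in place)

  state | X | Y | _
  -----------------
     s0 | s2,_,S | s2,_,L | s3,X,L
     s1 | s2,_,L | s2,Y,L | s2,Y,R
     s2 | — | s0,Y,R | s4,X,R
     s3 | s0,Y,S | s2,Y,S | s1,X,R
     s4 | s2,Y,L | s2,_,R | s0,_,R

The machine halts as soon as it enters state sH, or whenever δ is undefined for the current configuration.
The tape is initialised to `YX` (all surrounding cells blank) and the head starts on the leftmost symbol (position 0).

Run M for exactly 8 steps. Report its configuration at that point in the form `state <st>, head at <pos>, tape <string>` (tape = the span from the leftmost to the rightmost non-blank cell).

state s1, head at 3, tape X_XXX

state=s0 head=0 tape=_[Y]X__   (s0,Y)→(s2,_,L)
state=s2 head=-1 tape=[_]_X__   (s2,_)→(s4,X,R)
state=s4 head=0 tape=X[_]X__   (s4,_)→(s0,_,R)
state=s0 head=1 tape=X_[X]__   (s0,X)→(s2,_,S)
state=s2 head=1 tape=X_[_]__   (s2,_)→(s4,X,R)
state=s4 head=2 tape=X_X[_]_   (s4,_)→(s0,_,R)
state=s0 head=3 tape=X_X_[_]   (s0,_)→(s3,X,L)
state=s3 head=2 tape=X_X[_]X   (s3,_)→(s1,X,R)
state=s1 head=3 tape=X_XX[X]
After 8 steps: state s1, head at 3, tape X_XXX.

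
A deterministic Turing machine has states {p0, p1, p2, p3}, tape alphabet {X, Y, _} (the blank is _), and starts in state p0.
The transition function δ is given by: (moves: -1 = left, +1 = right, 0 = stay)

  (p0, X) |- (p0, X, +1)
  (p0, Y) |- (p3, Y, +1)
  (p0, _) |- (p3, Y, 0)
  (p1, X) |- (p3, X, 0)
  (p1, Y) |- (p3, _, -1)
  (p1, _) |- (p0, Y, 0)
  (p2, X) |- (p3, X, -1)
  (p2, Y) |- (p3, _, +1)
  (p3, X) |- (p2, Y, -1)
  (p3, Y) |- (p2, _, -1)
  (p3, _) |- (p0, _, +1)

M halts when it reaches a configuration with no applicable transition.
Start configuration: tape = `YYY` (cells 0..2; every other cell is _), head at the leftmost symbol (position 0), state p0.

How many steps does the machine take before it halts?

8

p0 | [Y]YY__   read Y → write Y, move +1, go to p3
p3 | Y[Y]Y__   read Y → write _, move -1, go to p2
p2 | [Y]_Y__   read Y → write _, move +1, go to p3
p3 | _[_]Y__   read _ → write _, move +1, go to p0
p0 | __[Y]__   read Y → write Y, move +1, go to p3
p3 | __Y[_]_   read _ → write _, move +1, go to p0
p0 | __Y_[_]   read _ → write Y, move 0, go to p3
p3 | __Y_[Y]   read Y → write _, move -1, go to p2
p2 | __Y[_]_
M halts after 8 transitions.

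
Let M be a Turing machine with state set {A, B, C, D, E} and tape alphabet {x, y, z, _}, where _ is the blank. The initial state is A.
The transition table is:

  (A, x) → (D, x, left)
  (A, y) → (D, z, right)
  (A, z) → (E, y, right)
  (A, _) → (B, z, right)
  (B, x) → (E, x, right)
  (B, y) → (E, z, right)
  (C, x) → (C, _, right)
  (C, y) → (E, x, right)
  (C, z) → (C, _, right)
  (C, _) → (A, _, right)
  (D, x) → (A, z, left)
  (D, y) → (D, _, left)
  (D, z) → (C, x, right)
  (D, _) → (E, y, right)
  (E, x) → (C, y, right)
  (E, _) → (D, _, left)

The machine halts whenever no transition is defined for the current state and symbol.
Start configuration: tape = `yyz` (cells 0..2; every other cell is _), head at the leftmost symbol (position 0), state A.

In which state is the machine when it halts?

A | _[y]yz_   read y → write z, move right, go to D
D | _z[y]z_   read y → write _, move left, go to D
D | _[z]_z_   read z → write x, move right, go to C
C | _x[_]z_   read _ → write _, move right, go to A
A | _x_[z]_   read z → write y, move right, go to E
E | _x_y[_]   read _ → write _, move left, go to D
D | _x_[y]_   read y → write _, move left, go to D
D | _x[_]__   read _ → write y, move right, go to E
E | _xy[_]_   read _ → write _, move left, go to D
D | _x[y]__   read y → write _, move left, go to D
D | _[x]___   read x → write z, move left, go to A
A | [_]z___   read _ → write z, move right, go to B
B | z[z]___
No transition is defined for (B, z); M halts in state B.

B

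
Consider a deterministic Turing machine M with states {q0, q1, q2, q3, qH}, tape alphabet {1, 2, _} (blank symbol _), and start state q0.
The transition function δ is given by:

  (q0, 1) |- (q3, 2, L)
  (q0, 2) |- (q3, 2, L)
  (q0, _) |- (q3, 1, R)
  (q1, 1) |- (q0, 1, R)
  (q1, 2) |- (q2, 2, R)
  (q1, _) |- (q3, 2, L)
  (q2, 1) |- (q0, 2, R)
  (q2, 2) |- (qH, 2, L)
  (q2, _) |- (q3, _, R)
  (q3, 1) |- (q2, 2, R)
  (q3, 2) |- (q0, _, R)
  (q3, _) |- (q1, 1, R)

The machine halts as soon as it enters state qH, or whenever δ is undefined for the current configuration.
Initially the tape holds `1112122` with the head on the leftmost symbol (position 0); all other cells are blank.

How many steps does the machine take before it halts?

q0 | _[1]112122   read 1 → write 2, move L, go to q3
q3 | [_]2112122   read _ → write 1, move R, go to q1
q1 | 1[2]112122   read 2 → write 2, move R, go to q2
q2 | 12[1]12122   read 1 → write 2, move R, go to q0
q0 | 122[1]2122   read 1 → write 2, move L, go to q3
q3 | 12[2]22122   read 2 → write _, move R, go to q0
q0 | 12_[2]2122   read 2 → write 2, move L, go to q3
q3 | 12[_]22122   read _ → write 1, move R, go to q1
q1 | 121[2]2122   read 2 → write 2, move R, go to q2
q2 | 1212[2]122   read 2 → write 2, move L, go to qH
qH | 121[2]2122
M halts after 10 transitions.

10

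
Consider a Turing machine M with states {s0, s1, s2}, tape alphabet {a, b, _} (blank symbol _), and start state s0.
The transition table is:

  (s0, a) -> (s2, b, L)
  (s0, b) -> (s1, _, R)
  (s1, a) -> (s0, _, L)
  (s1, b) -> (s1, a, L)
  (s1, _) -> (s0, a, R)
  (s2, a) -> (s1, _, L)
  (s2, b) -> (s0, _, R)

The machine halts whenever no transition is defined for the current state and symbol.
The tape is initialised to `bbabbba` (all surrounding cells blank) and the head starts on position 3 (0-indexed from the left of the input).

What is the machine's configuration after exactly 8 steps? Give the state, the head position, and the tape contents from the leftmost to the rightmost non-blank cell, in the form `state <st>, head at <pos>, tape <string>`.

state s0, head at 3, tape b_a_bba

s0 | bba[b]bba   read b → write _, move R, go to s1
s1 | bba_[b]ba   read b → write a, move L, go to s1
s1 | bba[_]aba   read _ → write a, move R, go to s0
s0 | bbaa[a]ba   read a → write b, move L, go to s2
s2 | bba[a]bba   read a → write _, move L, go to s1
s1 | bb[a]_bba   read a → write _, move L, go to s0
s0 | b[b]__bba   read b → write _, move R, go to s1
s1 | b_[_]_bba   read _ → write a, move R, go to s0
s0 | b_a[_]bba
After 8 steps: state s0, head at 3, tape b_a_bba.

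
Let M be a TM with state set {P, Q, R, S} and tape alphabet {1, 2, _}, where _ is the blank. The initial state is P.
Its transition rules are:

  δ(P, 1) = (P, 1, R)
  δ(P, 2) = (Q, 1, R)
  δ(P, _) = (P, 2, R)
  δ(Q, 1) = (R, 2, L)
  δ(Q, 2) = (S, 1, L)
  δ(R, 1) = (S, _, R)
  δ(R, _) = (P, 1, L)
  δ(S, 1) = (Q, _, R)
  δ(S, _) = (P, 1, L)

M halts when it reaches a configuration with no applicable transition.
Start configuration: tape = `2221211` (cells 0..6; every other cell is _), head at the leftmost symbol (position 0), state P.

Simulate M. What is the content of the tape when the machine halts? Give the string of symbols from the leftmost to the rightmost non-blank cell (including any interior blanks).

211_2211

P | _[2]221211   read 2 → write 1, move R, go to Q
Q | _1[2]21211   read 2 → write 1, move L, go to S
S | _[1]121211   read 1 → write _, move R, go to Q
Q | __[1]21211   read 1 → write 2, move L, go to R
R | _[_]221211   read _ → write 1, move L, go to P
P | [_]1221211   read _ → write 2, move R, go to P
P | 2[1]221211   read 1 → write 1, move R, go to P
P | 21[2]21211   read 2 → write 1, move R, go to Q
Q | 211[2]1211   read 2 → write 1, move L, go to S
S | 21[1]11211   read 1 → write _, move R, go to Q
Q | 21_[1]1211   read 1 → write 2, move L, go to R
R | 21[_]21211   read _ → write 1, move L, go to P
P | 2[1]121211   read 1 → write 1, move R, go to P
P | 21[1]21211   read 1 → write 1, move R, go to P
P | 211[2]1211   read 2 → write 1, move R, go to Q
Q | 2111[1]211   read 1 → write 2, move L, go to R
R | 211[1]2211   read 1 → write _, move R, go to S
S | 211_[2]211
The non-blank tape span at halt is 211_2211.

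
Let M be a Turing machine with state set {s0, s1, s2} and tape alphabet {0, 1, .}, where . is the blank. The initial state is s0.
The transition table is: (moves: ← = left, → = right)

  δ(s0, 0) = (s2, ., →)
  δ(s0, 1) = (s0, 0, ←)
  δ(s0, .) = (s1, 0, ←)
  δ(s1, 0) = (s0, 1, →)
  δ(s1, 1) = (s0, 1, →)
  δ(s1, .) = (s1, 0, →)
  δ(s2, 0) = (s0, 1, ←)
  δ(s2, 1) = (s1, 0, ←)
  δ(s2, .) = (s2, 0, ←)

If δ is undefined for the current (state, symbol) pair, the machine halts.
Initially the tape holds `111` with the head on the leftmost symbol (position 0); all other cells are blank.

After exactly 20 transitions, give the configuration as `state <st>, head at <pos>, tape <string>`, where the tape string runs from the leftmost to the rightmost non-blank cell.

s0 | ..[1]11.   read 1 → write 0, move ←, go to s0
s0 | .[.]011.   read . → write 0, move ←, go to s1
s1 | [.]0011.   read . → write 0, move →, go to s1
s1 | 0[0]011.   read 0 → write 1, move →, go to s0
s0 | 01[0]11.   read 0 → write ., move →, go to s2
s2 | 01.[1]1.   read 1 → write 0, move ←, go to s1
s1 | 01[.]01.   read . → write 0, move →, go to s1
s1 | 010[0]1.   read 0 → write 1, move →, go to s0
s0 | 0101[1].   read 1 → write 0, move ←, go to s0
s0 | 010[1]0.   read 1 → write 0, move ←, go to s0
s0 | 01[0]00.   read 0 → write ., move →, go to s2
s2 | 01.[0]0.   read 0 → write 1, move ←, go to s0
s0 | 01[.]10.   read . → write 0, move ←, go to s1
s1 | 0[1]010.   read 1 → write 1, move →, go to s0
s0 | 01[0]10.   read 0 → write ., move →, go to s2
s2 | 01.[1]0.   read 1 → write 0, move ←, go to s1
s1 | 01[.]00.   read . → write 0, move →, go to s1
s1 | 010[0]0.   read 0 → write 1, move →, go to s0
s0 | 0101[0].   read 0 → write ., move →, go to s2
s2 | 0101.[.]   read . → write 0, move ←, go to s2
s2 | 0101[.]0
After 20 steps: state s2, head at 2, tape 0101.0.

state s2, head at 2, tape 0101.0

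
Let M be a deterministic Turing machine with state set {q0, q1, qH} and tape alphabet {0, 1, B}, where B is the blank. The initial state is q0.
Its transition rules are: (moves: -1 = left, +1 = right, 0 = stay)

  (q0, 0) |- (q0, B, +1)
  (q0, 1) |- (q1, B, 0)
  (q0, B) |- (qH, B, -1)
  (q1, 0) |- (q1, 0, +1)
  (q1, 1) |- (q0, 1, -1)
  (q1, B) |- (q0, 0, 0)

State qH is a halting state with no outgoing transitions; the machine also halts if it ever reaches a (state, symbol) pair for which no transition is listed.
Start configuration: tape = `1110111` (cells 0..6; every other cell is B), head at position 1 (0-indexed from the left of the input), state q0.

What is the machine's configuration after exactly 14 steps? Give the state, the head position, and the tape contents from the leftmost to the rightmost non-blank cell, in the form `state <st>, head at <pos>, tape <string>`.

state q1, head at 6, tape 1

q0 | 1[1]10111   read 1 → write B, move 0, go to q1
q1 | 1[B]10111   read B → write 0, move 0, go to q0
q0 | 1[0]10111   read 0 → write B, move +1, go to q0
q0 | 1B[1]0111   read 1 → write B, move 0, go to q1
q1 | 1B[B]0111   read B → write 0, move 0, go to q0
q0 | 1B[0]0111   read 0 → write B, move +1, go to q0
q0 | 1BB[0]111   read 0 → write B, move +1, go to q0
q0 | 1BBB[1]11   read 1 → write B, move 0, go to q1
q1 | 1BBB[B]11   read B → write 0, move 0, go to q0
q0 | 1BBB[0]11   read 0 → write B, move +1, go to q0
q0 | 1BBBB[1]1   read 1 → write B, move 0, go to q1
q1 | 1BBBB[B]1   read B → write 0, move 0, go to q0
q0 | 1BBBB[0]1   read 0 → write B, move +1, go to q0
q0 | 1BBBBB[1]   read 1 → write B, move 0, go to q1
q1 | 1BBBBB[B]
After 14 steps: state q1, head at 6, tape 1.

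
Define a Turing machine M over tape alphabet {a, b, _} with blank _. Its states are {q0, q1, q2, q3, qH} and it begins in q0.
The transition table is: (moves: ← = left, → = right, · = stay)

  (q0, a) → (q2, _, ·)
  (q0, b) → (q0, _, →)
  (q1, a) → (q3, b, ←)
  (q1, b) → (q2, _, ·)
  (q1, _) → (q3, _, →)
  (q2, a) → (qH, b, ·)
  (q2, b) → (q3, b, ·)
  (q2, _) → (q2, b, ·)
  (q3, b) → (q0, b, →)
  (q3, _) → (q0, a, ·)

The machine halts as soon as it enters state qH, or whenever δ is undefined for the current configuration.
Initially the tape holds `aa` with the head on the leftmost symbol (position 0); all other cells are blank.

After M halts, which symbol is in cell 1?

state=q0 head=0 tape=[a]a_   (q0,a)→(q2,_,·)
state=q2 head=0 tape=[_]a_   (q2,_)→(q2,b,·)
state=q2 head=0 tape=[b]a_   (q2,b)→(q3,b,·)
state=q3 head=0 tape=[b]a_   (q3,b)→(q0,b,→)
state=q0 head=1 tape=b[a]_   (q0,a)→(q2,_,·)
state=q2 head=1 tape=b[_]_   (q2,_)→(q2,b,·)
state=q2 head=1 tape=b[b]_   (q2,b)→(q3,b,·)
state=q3 head=1 tape=b[b]_   (q3,b)→(q0,b,→)
state=q0 head=2 tape=bb[_]
Cell 1 holds b when M halts.

b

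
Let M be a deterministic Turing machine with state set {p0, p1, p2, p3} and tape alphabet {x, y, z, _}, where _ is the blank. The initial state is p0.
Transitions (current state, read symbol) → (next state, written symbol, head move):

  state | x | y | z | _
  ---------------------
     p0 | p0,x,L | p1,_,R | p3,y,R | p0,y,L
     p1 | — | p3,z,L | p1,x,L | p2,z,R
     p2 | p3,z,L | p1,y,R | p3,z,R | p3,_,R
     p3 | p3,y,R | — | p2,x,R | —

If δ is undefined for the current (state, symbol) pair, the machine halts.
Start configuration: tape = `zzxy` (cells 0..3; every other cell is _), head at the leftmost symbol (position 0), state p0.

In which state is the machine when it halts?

p0 | [z]zxy___   read z → write y, move R, go to p3
p3 | y[z]xy___   read z → write x, move R, go to p2
p2 | yx[x]y___   read x → write z, move L, go to p3
p3 | y[x]zy___   read x → write y, move R, go to p3
p3 | yy[z]y___   read z → write x, move R, go to p2
p2 | yyx[y]___   read y → write y, move R, go to p1
p1 | yyxy[_]__   read _ → write z, move R, go to p2
p2 | yyxyz[_]_   read _ → write _, move R, go to p3
p3 | yyxyz_[_]
No transition is defined for (p3, _); M halts in state p3.

p3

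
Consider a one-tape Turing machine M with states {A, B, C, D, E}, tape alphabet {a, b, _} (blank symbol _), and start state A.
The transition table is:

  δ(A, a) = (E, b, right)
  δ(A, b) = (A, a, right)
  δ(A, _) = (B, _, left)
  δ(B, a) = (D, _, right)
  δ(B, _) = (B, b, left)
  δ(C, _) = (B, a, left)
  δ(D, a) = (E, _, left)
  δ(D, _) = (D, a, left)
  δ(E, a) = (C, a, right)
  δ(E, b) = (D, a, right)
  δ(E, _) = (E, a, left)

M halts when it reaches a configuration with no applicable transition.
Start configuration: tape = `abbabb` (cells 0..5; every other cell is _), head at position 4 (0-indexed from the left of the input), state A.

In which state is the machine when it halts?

A | abba[b]b_   read b → write a, move right, go to A
A | abbaa[b]_   read b → write a, move right, go to A
A | abbaaa[_]   read _ → write _, move left, go to B
B | abbaa[a]_   read a → write _, move right, go to D
D | abbaa_[_]   read _ → write a, move left, go to D
D | abbaa[_]a   read _ → write a, move left, go to D
D | abba[a]aa   read a → write _, move left, go to E
E | abb[a]_aa   read a → write a, move right, go to C
C | abba[_]aa   read _ → write a, move left, go to B
B | abb[a]aaa   read a → write _, move right, go to D
D | abb_[a]aa   read a → write _, move left, go to E
E | abb[_]_aa   read _ → write a, move left, go to E
E | ab[b]a_aa   read b → write a, move right, go to D
D | aba[a]_aa   read a → write _, move left, go to E
E | ab[a]__aa   read a → write a, move right, go to C
C | aba[_]_aa   read _ → write a, move left, go to B
B | ab[a]a_aa   read a → write _, move right, go to D
D | ab_[a]_aa   read a → write _, move left, go to E
E | ab[_]__aa   read _ → write a, move left, go to E
E | a[b]a__aa   read b → write a, move right, go to D
D | aa[a]__aa   read a → write _, move left, go to E
E | a[a]___aa   read a → write a, move right, go to C
C | aa[_]__aa   read _ → write a, move left, go to B
B | a[a]a__aa   read a → write _, move right, go to D
D | a_[a]__aa   read a → write _, move left, go to E
E | a[_]___aa   read _ → write a, move left, go to E
E | [a]a___aa   read a → write a, move right, go to C
C | a[a]___aa
No transition is defined for (C, a); M halts in state C.

C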